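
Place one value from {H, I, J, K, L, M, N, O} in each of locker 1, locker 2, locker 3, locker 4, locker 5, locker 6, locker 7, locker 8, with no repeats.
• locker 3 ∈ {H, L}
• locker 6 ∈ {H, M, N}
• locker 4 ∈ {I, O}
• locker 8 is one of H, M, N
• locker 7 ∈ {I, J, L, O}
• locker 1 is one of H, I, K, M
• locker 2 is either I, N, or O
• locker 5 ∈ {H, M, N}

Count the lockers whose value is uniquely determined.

The 8 variables draw from only 8 values {H, I, J, K, L, M, N, O}, so each is used; only locker 7 can be J, hence locker 7 = J.
The 7 still-open variables draw from only 7 values {H, I, K, L, M, N, O}, so each is used; only locker 1 can be K, hence locker 1 = K.
The 6 still-open variables together cover exactly {H, I, L, M, N, O} — 6 values for 6 variables — and L appears only in locker 3's list, so locker 3 = L.
locker 5, locker 6, locker 8 share exactly the 3 values {H, M, N}; by pigeonhole those values go to them, so strike H, M, N from locker 2.
Determined: locker 1=K, locker 3=L, locker 7=J. The other lockers each still have more than one consistent value. That makes 3.

3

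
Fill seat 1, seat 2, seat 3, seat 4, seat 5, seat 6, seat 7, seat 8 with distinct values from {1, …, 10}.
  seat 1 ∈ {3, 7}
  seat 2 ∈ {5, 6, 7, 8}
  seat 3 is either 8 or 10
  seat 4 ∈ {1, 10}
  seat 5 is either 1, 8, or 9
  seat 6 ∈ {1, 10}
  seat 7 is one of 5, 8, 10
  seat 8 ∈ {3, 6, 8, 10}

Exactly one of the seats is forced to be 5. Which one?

The 8 variables together cover exactly {1, 3, 5, 6, 7, 8, 9, 10} — 8 values for 8 variables — and 9 appears only in seat 5's list, so seat 5 = 9.
The 2 variables seat 4 and seat 6 are confined to {1, 10}, which locks those values in; drop them from seat 3, seat 7, seat 8.
seat 3's domain is down to {8}, so seat 3 = 8. Eliminate 8 elsewhere: seat 2, seat 7, seat 8.
So 5 goes to seat 7.

seat 7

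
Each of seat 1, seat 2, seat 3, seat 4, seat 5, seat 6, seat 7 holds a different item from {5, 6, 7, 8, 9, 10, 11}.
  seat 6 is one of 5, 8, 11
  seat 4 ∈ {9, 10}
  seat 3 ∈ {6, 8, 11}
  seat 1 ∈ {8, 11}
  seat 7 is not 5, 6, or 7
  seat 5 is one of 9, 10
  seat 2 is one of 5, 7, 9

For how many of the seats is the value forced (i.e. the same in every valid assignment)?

3

Among the 7 variables, 6 fits only seat 3 (and all 7 values in {5, 6, 7, 8, 9, 10, 11} must be used), so seat 3 = 6.
Among the 6 still-open variables, 7 fits only seat 2 (and all 6 values in {5, 7, 8, 9, 10, 11} must be used), so seat 2 = 7.
Among the 5 still-open variables, 5 fits only seat 6 (and all 5 values in {5, 8, 9, 10, 11} must be used), so seat 6 = 5.
seat 4 and seat 5 share exactly the 2 values {9, 10}; by pigeonhole those values go to them, so strike 9, 10 from seat 7.
Determined: seat 2=7, seat 3=6, seat 6=5. The other seats each still have more than one consistent value. That makes 3.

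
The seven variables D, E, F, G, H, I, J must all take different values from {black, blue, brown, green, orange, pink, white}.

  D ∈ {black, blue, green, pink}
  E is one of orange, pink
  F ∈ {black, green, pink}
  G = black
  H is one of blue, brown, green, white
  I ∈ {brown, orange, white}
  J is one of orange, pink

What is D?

G must be black (only option left). Remove black from D, F.
The 2 variables E and J are confined to {orange, pink}, which locks those values in; drop them from D, F, I.
F must be green (only option left). Remove green from D, H.
So D = blue.

blue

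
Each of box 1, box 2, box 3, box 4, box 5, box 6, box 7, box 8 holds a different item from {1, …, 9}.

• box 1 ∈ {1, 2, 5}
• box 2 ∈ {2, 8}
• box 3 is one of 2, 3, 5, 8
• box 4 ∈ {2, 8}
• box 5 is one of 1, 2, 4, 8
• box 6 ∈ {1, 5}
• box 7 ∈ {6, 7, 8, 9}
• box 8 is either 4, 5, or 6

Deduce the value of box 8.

6

The 2 variables box 2 and box 4 are confined to {2, 8}, which locks those values in; drop them from box 1, box 3, box 5, box 7.
box 1 and box 6 share exactly the 2 values {1, 5}; by pigeonhole those values go to them, so strike 1, 5 from box 3, box 5, box 8.
box 3 must be 3 (only option left).
box 5 has just one choice, so box 5 = 4. Remove 4 from box 8.
So box 8 = 6.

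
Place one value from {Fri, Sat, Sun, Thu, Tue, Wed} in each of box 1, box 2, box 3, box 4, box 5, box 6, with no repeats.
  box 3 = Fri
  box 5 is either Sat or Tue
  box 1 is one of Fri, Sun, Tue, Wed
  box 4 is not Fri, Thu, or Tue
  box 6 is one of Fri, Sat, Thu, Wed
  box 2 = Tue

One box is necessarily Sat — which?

box 2's domain is down to {Tue}, so box 2 = Tue. Strike Tue from box 1, box 5.
So Sat goes to box 5.

box 5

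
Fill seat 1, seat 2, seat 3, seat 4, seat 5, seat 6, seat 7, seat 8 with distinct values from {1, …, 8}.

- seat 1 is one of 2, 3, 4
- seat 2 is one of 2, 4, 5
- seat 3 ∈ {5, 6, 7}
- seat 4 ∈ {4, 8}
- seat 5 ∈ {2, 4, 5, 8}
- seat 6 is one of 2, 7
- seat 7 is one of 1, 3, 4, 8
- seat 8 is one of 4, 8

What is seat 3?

6

Among the 8 variables, 1 fits only seat 7 (and all 8 values in {1, 2, 3, 4, 5, 6, 7, 8} must be used), so seat 7 = 1.
The 7 still-open variables draw from only 7 values {2, 3, 4, 5, 6, 7, 8}, so each is used; only seat 1 can be 3, hence seat 1 = 3.
The 6 still-open variables draw from only 6 values {2, 4, 5, 6, 7, 8}, so each is used; only seat 3 can be 6, hence seat 3 = 6.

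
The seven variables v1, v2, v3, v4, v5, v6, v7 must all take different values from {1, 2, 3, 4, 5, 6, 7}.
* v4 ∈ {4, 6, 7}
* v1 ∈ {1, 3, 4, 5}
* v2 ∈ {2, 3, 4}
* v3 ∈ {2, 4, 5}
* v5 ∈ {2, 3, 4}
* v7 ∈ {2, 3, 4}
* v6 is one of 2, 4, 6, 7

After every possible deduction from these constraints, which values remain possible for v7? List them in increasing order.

2, 3, 4

Among the 7 variables, 1 fits only v1 (and all 7 values in {1, 2, 3, 4, 5, 6, 7} must be used), so v1 = 1.
The 6 still-open variables together cover exactly {2, 3, 4, 5, 6, 7} — 6 values for 6 variables — and 5 appears only in v3's list, so v3 = 5.
The 3 variables v2, v5, v7 are confined to {2, 3, 4}, which locks those values in; drop them from v4, v6.
No further eliminations apply; v7 can still be any of 2, 3, 4.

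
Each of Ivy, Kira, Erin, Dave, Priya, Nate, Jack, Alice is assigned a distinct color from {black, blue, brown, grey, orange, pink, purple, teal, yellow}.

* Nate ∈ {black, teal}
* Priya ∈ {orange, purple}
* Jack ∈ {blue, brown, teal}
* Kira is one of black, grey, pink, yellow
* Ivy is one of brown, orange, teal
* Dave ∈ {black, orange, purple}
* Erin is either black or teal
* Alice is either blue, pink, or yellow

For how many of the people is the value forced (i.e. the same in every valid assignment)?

Erin and Nate share exactly the 2 values {black, teal}; by pigeonhole those values go to them, so strike black, teal from Ivy, Kira, Dave, Jack.
The 2 variables Dave and Priya are confined to {orange, purple}, which locks those values in; drop them from Ivy.
That leaves Ivy = brown. Strike brown from Jack.
That leaves Jack = blue. Eliminate blue elsewhere: Alice.
Determined: Ivy=brown, Jack=blue. The other people each still have more than one consistent value. That makes 2.

2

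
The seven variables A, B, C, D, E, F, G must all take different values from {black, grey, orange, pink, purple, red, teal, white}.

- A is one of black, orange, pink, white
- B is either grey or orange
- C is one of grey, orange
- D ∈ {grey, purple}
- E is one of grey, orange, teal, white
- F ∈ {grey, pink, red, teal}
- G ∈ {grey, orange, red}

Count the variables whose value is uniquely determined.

B and C between them cover only {grey, orange} — a naked pair. Remove those values from A, D, E, F, G.
D must be purple (only option left).
That leaves G = red. So F can't be red.
Determined: D=purple, G=red. The other variables each still have more than one consistent value. That makes 2.

2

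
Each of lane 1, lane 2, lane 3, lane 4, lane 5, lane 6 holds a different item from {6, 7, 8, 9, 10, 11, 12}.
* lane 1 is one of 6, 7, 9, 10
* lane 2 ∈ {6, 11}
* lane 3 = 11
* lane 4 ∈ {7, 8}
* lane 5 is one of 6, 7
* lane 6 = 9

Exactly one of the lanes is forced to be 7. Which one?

lane 5

lane 3's domain is down to {11}, so lane 3 = 11. Strike 11 from lane 2.
That leaves lane 6 = 9. So lane 1 can't be 9.
lane 2 must be 6 (only option left). Strike 6 from lane 1, lane 5.
So 7 goes to lane 5.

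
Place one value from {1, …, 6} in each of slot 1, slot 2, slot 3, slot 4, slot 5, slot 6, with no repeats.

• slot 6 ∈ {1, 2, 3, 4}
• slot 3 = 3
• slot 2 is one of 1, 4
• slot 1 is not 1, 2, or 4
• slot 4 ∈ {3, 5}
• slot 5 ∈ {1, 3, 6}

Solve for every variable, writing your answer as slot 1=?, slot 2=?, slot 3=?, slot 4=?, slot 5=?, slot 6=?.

slot 1=6, slot 2=4, slot 3=3, slot 4=5, slot 5=1, slot 6=2

slot 3's domain is down to {3}, so slot 3 = 3. Eliminate 3 elsewhere: slot 1, slot 4, slot 5, slot 6.
slot 4 must be 5 (only option left). Remove 5 from slot 1.
That leaves slot 1 = 6. Strike 6 from slot 5.
That leaves slot 5 = 1. So slot 2, slot 6 can't be 1.
That leaves slot 2 = 4. Remove 4 from slot 6.
slot 6's domain is down to {2}, so slot 6 = 2.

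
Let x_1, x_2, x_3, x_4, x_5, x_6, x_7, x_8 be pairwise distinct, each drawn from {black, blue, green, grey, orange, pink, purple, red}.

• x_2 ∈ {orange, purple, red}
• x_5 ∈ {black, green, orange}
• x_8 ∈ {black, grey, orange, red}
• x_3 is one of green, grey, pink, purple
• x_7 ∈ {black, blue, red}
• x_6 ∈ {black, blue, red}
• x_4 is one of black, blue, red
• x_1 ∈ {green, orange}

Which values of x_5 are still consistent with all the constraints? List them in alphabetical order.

green, orange

Among the 8 variables, pink fits only x_3 (and all 8 values in {black, blue, green, grey, orange, pink, purple, red} must be used), so x_3 = pink.
The 7 still-open variables draw from only 7 values {black, blue, green, grey, orange, purple, red}, so each is used; only x_8 can be grey, hence x_8 = grey.
The 6 still-open variables draw from only 6 values {black, blue, green, orange, purple, red}, so each is used; only x_2 can be purple, hence x_2 = purple.
x_4, x_6, x_7 share exactly the 3 values {black, blue, red}; by pigeonhole those values go to them, so strike black, blue, red from x_5.
No further eliminations apply; x_5 can still be any of green, orange.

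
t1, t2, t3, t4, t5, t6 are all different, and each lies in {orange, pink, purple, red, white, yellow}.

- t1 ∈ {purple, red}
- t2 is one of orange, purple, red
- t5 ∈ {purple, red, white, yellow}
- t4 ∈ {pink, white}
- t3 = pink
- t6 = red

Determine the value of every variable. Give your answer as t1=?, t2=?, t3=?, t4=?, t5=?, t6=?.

t1=purple, t2=orange, t3=pink, t4=white, t5=yellow, t6=red

t3's domain is down to {pink}, so t3 = pink. Eliminate pink elsewhere: t4.
That leaves t4 = white. So t5 can't be white.
That leaves t6 = red. Strike red from t1, t2, t5.
That leaves t1 = purple. Eliminate purple elsewhere: t2, t5.
t2 has just one choice, so t2 = orange.
t5's domain is down to {yellow}, so t5 = yellow.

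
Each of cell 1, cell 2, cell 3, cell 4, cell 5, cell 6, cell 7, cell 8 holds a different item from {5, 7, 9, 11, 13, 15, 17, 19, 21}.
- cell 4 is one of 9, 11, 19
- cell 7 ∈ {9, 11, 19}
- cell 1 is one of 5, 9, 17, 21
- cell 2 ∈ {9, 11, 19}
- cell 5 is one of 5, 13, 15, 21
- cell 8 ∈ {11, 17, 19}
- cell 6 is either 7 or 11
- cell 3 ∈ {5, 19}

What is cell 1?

The 3 variables cell 2, cell 4, cell 7 are confined to {9, 11, 19}, which locks those values in; drop them from cell 1, cell 3, cell 6, cell 8.
cell 3's domain is down to {5}, so cell 3 = 5. So cell 1, cell 5 can't be 5.
cell 6's domain is down to {7}, so cell 6 = 7.
cell 8 has just one choice, so cell 8 = 17. So cell 1 can't be 17.
So cell 1 = 21.

21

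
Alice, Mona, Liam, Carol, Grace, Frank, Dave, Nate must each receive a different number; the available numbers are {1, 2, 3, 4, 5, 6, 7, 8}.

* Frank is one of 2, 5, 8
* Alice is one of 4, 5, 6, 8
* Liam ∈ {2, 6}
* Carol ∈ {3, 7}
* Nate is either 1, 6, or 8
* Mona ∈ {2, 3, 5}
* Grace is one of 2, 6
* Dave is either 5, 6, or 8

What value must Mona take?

3

The 8 variables together cover exactly {1, 2, 3, 4, 5, 6, 7, 8} — 8 values for 8 variables — and 1 appears only in Nate's list, so Nate = 1.
The 7 still-open variables together cover exactly {2, 3, 4, 5, 6, 7, 8} — 7 values for 7 variables — and 4 appears only in Alice's list, so Alice = 4.
The 6 still-open variables together cover exactly {2, 3, 5, 6, 7, 8} — 6 values for 6 variables — and 7 appears only in Carol's list, so Carol = 7.
The 5 still-open variables draw from only 5 values {2, 3, 5, 6, 8}, so each is used; only Mona can be 3, hence Mona = 3.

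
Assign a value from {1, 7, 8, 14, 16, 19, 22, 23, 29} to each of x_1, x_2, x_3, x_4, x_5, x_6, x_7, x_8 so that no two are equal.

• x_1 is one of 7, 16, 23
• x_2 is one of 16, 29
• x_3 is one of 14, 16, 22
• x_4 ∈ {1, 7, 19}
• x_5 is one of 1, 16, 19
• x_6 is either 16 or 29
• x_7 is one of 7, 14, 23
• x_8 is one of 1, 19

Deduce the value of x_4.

The 8 variables draw from only 8 values {1, 7, 14, 16, 19, 22, 23, 29}, so each is used; only x_3 can be 22, hence x_3 = 22.
The 7 still-open variables together cover exactly {1, 7, 14, 16, 19, 23, 29} — 7 values for 7 variables — and 14 appears only in x_7's list, so x_7 = 14.
The 6 still-open variables together cover exactly {1, 7, 16, 19, 23, 29} — 6 values for 6 variables — and 23 appears only in x_1's list, so x_1 = 23.
Among the 5 still-open variables, 7 fits only x_4 (and all 5 values in {1, 7, 16, 19, 29} must be used), so x_4 = 7.

7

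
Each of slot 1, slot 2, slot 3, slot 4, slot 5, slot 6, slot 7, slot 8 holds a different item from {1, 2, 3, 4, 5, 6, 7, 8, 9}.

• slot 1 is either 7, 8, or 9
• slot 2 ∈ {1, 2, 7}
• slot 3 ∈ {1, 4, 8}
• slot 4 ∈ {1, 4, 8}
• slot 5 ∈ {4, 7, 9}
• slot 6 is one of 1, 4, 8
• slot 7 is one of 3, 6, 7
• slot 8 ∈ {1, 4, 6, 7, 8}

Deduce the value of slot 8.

Among the 8 variables, 2 fits only slot 2 (and all 8 values in {1, 2, 3, 4, 6, 7, 8, 9} must be used), so slot 2 = 2.
The 7 still-open variables together cover exactly {1, 3, 4, 6, 7, 8, 9} — 7 values for 7 variables — and 3 appears only in slot 7's list, so slot 7 = 3.
The 6 still-open variables draw from only 6 values {1, 4, 6, 7, 8, 9}, so each is used; only slot 8 can be 6, hence slot 8 = 6.

6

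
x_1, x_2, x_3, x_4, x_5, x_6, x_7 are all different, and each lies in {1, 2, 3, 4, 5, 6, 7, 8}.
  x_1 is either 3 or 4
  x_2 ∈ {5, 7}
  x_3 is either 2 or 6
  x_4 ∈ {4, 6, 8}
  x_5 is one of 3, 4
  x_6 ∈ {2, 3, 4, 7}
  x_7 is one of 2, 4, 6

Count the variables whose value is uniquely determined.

3

The 7 variables draw from only 7 values {2, 3, 4, 5, 6, 7, 8}, so each is used; only x_2 can be 5, hence x_2 = 5.
The 6 still-open variables together cover exactly {2, 3, 4, 6, 7, 8} — 6 values for 6 variables — and 7 appears only in x_6's list, so x_6 = 7.
The 5 still-open variables together cover exactly {2, 3, 4, 6, 8} — 5 values for 5 variables — and 8 appears only in x_4's list, so x_4 = 8.
x_1 and x_5 between them cover only {3, 4} — a naked pair. Remove those values from x_7.
Determined: x_2=5, x_4=8, x_6=7. The other variables each still have more than one consistent value. That makes 3.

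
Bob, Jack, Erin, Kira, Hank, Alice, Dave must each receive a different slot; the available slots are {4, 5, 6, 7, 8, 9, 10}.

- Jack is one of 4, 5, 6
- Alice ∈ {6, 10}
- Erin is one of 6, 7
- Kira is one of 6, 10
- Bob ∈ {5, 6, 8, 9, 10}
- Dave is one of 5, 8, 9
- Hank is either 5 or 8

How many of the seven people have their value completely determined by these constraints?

Among the 7 variables, 4 fits only Jack (and all 7 values in {4, 5, 6, 7, 8, 9, 10} must be used), so Jack = 4.
The 6 still-open variables draw from only 6 values {5, 6, 7, 8, 9, 10}, so each is used; only Erin can be 7, hence Erin = 7.
Kira and Alice between them cover only {6, 10} — a naked pair. Remove those values from Bob.
Determined: Jack=4, Erin=7. The other people each still have more than one consistent value. That makes 2.

2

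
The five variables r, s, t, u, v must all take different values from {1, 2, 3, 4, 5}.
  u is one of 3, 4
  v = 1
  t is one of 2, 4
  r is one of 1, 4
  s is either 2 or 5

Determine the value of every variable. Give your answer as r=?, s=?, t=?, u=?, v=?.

v has just one choice, so v = 1. Eliminate 1 elsewhere: r.
r has just one choice, so r = 4. Strike 4 from t, u.
That leaves t = 2. Remove 2 from s.
That leaves u = 3.
s's domain is down to {5}, so s = 5.

r=4, s=5, t=2, u=3, v=1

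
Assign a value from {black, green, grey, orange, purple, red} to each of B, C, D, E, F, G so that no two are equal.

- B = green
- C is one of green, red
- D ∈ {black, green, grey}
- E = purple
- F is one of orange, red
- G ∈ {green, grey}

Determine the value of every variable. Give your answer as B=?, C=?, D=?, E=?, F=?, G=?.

B has just one choice, so B = green. Remove green from C, D, G.
C's domain is down to {red}, so C = red. Eliminate red elsewhere: F.
E has just one choice, so E = purple.
F must be orange (only option left).
G's domain is down to {grey}, so G = grey. Eliminate grey elsewhere: D.
D's domain is down to {black}, so D = black.

B=green, C=red, D=black, E=purple, F=orange, G=grey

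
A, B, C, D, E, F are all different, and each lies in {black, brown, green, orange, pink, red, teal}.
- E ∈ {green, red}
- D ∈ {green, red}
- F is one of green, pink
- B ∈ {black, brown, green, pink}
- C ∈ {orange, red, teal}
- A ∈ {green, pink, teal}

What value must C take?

orange

D and E between them cover only {green, red} — a naked pair. Remove those values from A, B, C, F.
F's domain is down to {pink}, so F = pink. Strike pink from A, B.
A's domain is down to {teal}, so A = teal. Eliminate teal elsewhere: C.
So C = orange.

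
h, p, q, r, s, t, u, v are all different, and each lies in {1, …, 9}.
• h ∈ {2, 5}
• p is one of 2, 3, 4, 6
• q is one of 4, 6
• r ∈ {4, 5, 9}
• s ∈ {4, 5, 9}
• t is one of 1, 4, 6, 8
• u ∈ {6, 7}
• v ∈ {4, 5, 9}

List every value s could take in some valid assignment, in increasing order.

4, 5, 9

The 3 variables r, s, v are confined to {4, 5, 9}, which locks those values in; drop them from h, p, q, t.
That leaves h = 2. So p can't be 2.
That leaves q = 6. So p, t, u can't be 6.
u has just one choice, so u = 7.
p has just one choice, so p = 3.
No further eliminations apply; s can still be any of 4, 5, 9.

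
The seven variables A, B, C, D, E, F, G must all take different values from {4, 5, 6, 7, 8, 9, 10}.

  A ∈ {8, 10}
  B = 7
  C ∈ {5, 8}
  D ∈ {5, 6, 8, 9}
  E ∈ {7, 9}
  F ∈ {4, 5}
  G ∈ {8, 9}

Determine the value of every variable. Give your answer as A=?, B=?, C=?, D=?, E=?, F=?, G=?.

A=10, B=7, C=5, D=6, E=9, F=4, G=8

B's domain is down to {7}, so B = 7. So E can't be 7.
E must be 9 (only option left). Remove 9 from D, G.
G has just one choice, so G = 8. Remove 8 from A, C, D.
A's domain is down to {10}, so A = 10.
That leaves C = 5. Strike 5 from D, F.
That leaves D = 6.
F has just one choice, so F = 4.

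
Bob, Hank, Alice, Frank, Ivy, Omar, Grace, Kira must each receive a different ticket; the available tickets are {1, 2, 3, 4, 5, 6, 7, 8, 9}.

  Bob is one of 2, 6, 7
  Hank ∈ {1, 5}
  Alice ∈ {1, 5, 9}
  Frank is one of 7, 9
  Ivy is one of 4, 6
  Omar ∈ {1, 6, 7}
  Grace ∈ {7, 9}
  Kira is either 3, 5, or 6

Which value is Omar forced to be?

The 8 variables together cover exactly {1, 2, 3, 4, 5, 6, 7, 9} — 8 values for 8 variables — and 2 appears only in Bob's list, so Bob = 2.
Among the 7 still-open variables, 3 fits only Kira (and all 7 values in {1, 3, 4, 5, 6, 7, 9} must be used), so Kira = 3.
The 6 still-open variables together cover exactly {1, 4, 5, 6, 7, 9} — 6 values for 6 variables — and 4 appears only in Ivy's list, so Ivy = 4.
The 5 still-open variables together cover exactly {1, 5, 6, 7, 9} — 5 values for 5 variables — and 6 appears only in Omar's list, so Omar = 6.

6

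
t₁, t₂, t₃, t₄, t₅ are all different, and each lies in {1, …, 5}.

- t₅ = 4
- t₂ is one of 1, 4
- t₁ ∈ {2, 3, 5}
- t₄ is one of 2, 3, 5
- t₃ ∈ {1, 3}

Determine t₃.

t₅ must be 4 (only option left). So t₂ can't be 4.
That leaves t₂ = 1. So t₃ can't be 1.
So t₃ = 3.

3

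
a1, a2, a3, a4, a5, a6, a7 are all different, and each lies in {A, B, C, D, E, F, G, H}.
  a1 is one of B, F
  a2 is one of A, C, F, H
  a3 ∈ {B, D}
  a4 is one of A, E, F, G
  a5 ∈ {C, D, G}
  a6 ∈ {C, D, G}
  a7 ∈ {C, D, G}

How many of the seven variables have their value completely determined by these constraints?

a5, a6, a7 share exactly the 3 values {C, D, G}; by pigeonhole those values go to them, so strike C, D, G from a2, a3, a4.
a3's domain is down to {B}, so a3 = B. Remove B from a1.
a1's domain is down to {F}, so a1 = F. Eliminate F elsewhere: a2, a4.
Determined: a1=F, a3=B. The other variables each still have more than one consistent value. That makes 2.

2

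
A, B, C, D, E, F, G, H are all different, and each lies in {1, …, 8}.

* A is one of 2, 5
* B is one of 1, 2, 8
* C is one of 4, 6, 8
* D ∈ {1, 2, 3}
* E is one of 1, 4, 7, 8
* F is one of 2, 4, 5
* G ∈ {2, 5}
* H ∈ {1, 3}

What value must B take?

The 8 variables together cover exactly {1, 2, 3, 4, 5, 6, 7, 8} — 8 values for 8 variables — and 6 appears only in C's list, so C = 6.
The 7 still-open variables draw from only 7 values {1, 2, 3, 4, 5, 7, 8}, so each is used; only E can be 7, hence E = 7.
The 6 still-open variables draw from only 6 values {1, 2, 3, 4, 5, 8}, so each is used; only F can be 4, hence F = 4.
The 5 still-open variables draw from only 5 values {1, 2, 3, 5, 8}, so each is used; only B can be 8, hence B = 8.

8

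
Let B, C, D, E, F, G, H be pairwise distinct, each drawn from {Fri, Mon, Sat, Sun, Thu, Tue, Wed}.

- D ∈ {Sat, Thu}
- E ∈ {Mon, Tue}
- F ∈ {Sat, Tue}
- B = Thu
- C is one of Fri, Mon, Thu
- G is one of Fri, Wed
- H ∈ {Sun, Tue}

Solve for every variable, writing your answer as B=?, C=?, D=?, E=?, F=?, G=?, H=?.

B must be Thu (only option left). Remove Thu from C, D.
That leaves D = Sat. Remove Sat from F.
F has just one choice, so F = Tue. So E, H can't be Tue.
That leaves H = Sun.
That leaves E = Mon. Eliminate Mon elsewhere: C.
C has just one choice, so C = Fri. Remove Fri from G.
G has just one choice, so G = Wed.

B=Thu, C=Fri, D=Sat, E=Mon, F=Tue, G=Wed, H=Sun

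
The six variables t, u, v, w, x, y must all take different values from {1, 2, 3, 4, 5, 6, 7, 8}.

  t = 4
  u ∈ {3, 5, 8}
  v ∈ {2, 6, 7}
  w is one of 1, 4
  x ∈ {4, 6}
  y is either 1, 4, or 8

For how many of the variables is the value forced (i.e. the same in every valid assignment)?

t must be 4 (only option left). Eliminate 4 elsewhere: w, x, y.
That leaves w = 1. Remove 1 from y.
That leaves x = 6. Remove 6 from v.
y must be 8 (only option left). Eliminate 8 elsewhere: u.
Determined: t=4, w=1, x=6, y=8. The other variables each still have more than one consistent value. That makes 4.

4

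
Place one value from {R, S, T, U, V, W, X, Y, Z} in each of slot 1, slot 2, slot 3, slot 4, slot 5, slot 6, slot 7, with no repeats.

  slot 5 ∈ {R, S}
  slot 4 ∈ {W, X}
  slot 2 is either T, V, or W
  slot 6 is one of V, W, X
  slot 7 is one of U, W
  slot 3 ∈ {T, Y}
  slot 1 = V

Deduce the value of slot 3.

slot 1 has just one choice, so slot 1 = V. So slot 2, slot 6 can't be V.
slot 4 and slot 6 between them cover only {W, X} — a naked pair. Remove those values from slot 2, slot 7.
That leaves slot 2 = T. So slot 3 can't be T.
So slot 3 = Y.

Y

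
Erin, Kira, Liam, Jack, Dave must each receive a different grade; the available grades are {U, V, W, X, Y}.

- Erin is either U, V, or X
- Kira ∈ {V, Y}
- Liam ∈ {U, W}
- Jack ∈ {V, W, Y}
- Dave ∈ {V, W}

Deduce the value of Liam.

Among the 5 variables, X fits only Erin (and all 5 values in {U, V, W, X, Y} must be used), so Erin = X.
The 4 still-open variables together cover exactly {U, V, W, Y} — 4 values for 4 variables — and U appears only in Liam's list, so Liam = U.

U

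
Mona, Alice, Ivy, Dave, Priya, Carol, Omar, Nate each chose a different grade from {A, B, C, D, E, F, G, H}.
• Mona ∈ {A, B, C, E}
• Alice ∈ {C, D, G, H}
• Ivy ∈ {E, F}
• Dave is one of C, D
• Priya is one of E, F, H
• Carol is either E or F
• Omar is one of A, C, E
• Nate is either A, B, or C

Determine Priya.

The 8 variables together cover exactly {A, B, C, D, E, F, G, H} — 8 values for 8 variables — and G appears only in Alice's list, so Alice = G.
The 7 still-open variables draw from only 7 values {A, B, C, D, E, F, H}, so each is used; only Dave can be D, hence Dave = D.
Among the 6 still-open variables, H fits only Priya (and all 6 values in {A, B, C, E, F, H} must be used), so Priya = H.

H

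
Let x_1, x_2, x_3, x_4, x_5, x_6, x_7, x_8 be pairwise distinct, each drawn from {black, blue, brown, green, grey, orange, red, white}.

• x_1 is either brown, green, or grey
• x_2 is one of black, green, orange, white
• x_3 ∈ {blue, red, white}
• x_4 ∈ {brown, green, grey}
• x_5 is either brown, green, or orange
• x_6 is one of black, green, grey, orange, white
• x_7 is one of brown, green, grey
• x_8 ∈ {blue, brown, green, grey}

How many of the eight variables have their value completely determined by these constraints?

3

The 8 variables together cover exactly {black, blue, brown, green, grey, orange, red, white} — 8 values for 8 variables — and red appears only in x_3's list, so x_3 = red.
The 7 still-open variables draw from only 7 values {black, blue, brown, green, grey, orange, white}, so each is used; only x_8 can be blue, hence x_8 = blue.
x_1, x_4, x_7 share exactly the 3 values {brown, green, grey}; by pigeonhole those values go to them, so strike brown, green, grey from x_2, x_5, x_6.
x_5's domain is down to {orange}, so x_5 = orange. Remove orange from x_2, x_6.
Determined: x_3=red, x_5=orange, x_8=blue. The other variables each still have more than one consistent value. That makes 3.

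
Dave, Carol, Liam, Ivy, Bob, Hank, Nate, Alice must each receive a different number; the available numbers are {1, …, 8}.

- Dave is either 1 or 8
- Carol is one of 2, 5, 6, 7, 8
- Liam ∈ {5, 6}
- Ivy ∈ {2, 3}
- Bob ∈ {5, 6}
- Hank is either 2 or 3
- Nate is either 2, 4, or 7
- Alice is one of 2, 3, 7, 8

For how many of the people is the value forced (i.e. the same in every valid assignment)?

The 8 variables together cover exactly {1, 2, 3, 4, 5, 6, 7, 8} — 8 values for 8 variables — and 1 appears only in Dave's list, so Dave = 1.
The 7 still-open variables draw from only 7 values {2, 3, 4, 5, 6, 7, 8}, so each is used; only Nate can be 4, hence Nate = 4.
The 2 variables Liam and Bob are confined to {5, 6}, which locks those values in; drop them from Carol.
Ivy and Hank share exactly the 2 values {2, 3}; by pigeonhole those values go to them, so strike 2, 3 from Carol, Alice.
Determined: Dave=1, Nate=4. The other people each still have more than one consistent value. That makes 2.

2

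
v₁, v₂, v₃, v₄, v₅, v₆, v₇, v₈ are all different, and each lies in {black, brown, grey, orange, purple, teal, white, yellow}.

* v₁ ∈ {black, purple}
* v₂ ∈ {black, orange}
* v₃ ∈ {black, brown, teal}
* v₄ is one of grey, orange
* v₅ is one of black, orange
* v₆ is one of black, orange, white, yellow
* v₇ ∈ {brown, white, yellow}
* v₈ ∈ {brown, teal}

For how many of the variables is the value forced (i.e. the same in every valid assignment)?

2

Among the 8 variables, grey fits only v₄ (and all 8 values in {black, brown, grey, orange, purple, teal, white, yellow} must be used), so v₄ = grey.
Among the 7 still-open variables, purple fits only v₁ (and all 7 values in {black, brown, orange, purple, teal, white, yellow} must be used), so v₁ = purple.
v₂ and v₅ share exactly the 2 values {black, orange}; by pigeonhole those values go to them, so strike black, orange from v₃, v₆.
The 2 variables v₃ and v₈ are confined to {brown, teal}, which locks those values in; drop them from v₇.
Determined: v₁=purple, v₄=grey. The other variables each still have more than one consistent value. That makes 2.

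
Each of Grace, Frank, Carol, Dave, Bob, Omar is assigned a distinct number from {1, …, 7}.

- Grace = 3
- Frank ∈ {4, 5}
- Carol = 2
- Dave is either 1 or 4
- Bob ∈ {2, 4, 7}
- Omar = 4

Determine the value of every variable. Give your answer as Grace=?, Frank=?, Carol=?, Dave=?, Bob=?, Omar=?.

Grace's domain is down to {3}, so Grace = 3.
That leaves Carol = 2. Eliminate 2 elsewhere: Bob.
Omar must be 4 (only option left). Strike 4 from Frank, Dave, Bob.
Frank's domain is down to {5}, so Frank = 5.
Dave has just one choice, so Dave = 1.
Bob must be 7 (only option left).

Grace=3, Frank=5, Carol=2, Dave=1, Bob=7, Omar=4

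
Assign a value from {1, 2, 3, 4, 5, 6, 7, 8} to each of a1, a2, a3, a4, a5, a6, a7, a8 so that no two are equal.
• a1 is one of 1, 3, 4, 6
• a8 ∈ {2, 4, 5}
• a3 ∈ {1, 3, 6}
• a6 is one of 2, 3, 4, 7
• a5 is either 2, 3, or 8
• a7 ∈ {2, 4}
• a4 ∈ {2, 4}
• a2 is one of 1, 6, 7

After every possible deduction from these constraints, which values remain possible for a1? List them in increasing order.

The 8 variables draw from only 8 values {1, 2, 3, 4, 5, 6, 7, 8}, so each is used; only a8 can be 5, hence a8 = 5.
The 7 still-open variables draw from only 7 values {1, 2, 3, 4, 6, 7, 8}, so each is used; only a5 can be 8, hence a5 = 8.
a4 and a7 share exactly the 2 values {2, 4}; by pigeonhole those values go to them, so strike 2, 4 from a1, a6.
No further eliminations apply; a1 can still be any of 1, 3, 6.

1, 3, 6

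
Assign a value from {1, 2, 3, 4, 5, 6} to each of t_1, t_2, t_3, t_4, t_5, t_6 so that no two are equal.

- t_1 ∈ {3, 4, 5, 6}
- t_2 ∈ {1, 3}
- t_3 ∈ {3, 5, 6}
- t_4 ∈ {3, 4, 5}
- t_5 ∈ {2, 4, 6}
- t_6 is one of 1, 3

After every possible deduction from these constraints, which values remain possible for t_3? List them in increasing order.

Among the 6 variables, 2 fits only t_5 (and all 6 values in {1, 2, 3, 4, 5, 6} must be used), so t_5 = 2.
t_2 and t_6 share exactly the 2 values {1, 3}; by pigeonhole those values go to them, so strike 1, 3 from t_1, t_3, t_4.
No further eliminations apply; t_3 can still be any of 5, 6.

5, 6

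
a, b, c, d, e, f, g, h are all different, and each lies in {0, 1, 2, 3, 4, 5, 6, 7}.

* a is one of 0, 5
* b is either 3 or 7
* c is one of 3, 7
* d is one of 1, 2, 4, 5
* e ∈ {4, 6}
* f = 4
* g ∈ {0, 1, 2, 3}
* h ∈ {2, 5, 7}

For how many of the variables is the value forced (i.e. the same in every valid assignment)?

2

f's domain is down to {4}, so f = 4. Eliminate 4 elsewhere: d, e.
That leaves e = 6.
b and c share exactly the 2 values {3, 7}; by pigeonhole those values go to them, so strike 3, 7 from g, h.
Determined: e=6, f=4. The other variables each still have more than one consistent value. That makes 2.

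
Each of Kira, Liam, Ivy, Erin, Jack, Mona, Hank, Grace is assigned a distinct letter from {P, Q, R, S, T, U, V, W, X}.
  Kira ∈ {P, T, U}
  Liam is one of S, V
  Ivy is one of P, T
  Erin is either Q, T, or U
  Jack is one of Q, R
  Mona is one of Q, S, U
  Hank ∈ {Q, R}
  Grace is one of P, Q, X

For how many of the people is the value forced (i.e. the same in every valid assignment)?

Among the 8 variables, V fits only Liam (and all 8 values in {P, Q, R, S, T, U, V, X} must be used), so Liam = V.
The 7 still-open variables together cover exactly {P, Q, R, S, T, U, X} — 7 values for 7 variables — and S appears only in Mona's list, so Mona = S.
The 6 still-open variables together cover exactly {P, Q, R, T, U, X} — 6 values for 6 variables — and X appears only in Grace's list, so Grace = X.
The 2 variables Jack and Hank are confined to {Q, R}, which locks those values in; drop them from Erin.
Determined: Liam=V, Mona=S, Grace=X. The other people each still have more than one consistent value. That makes 3.

3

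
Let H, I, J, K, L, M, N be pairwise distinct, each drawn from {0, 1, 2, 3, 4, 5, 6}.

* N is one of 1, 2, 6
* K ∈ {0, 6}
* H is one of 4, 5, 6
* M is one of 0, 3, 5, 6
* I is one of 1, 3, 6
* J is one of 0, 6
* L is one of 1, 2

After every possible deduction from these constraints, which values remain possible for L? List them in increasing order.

1, 2

The 7 variables draw from only 7 values {0, 1, 2, 3, 4, 5, 6}, so each is used; only H can be 4, hence H = 4.
Among the 6 still-open variables, 5 fits only M (and all 6 values in {0, 1, 2, 3, 5, 6} must be used), so M = 5.
The 5 still-open variables together cover exactly {0, 1, 2, 3, 6} — 5 values for 5 variables — and 3 appears only in I's list, so I = 3.
J and K between them cover only {0, 6} — a naked pair. Remove those values from N.
No further eliminations apply; L can still be any of 1, 2.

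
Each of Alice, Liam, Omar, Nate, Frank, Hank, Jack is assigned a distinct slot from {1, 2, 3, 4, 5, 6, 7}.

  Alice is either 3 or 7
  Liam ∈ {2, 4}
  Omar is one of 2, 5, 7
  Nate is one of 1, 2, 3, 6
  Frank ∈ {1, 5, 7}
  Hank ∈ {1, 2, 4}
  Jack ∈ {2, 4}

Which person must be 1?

The 7 variables together cover exactly {1, 2, 3, 4, 5, 6, 7} — 7 values for 7 variables — and 6 appears only in Nate's list, so Nate = 6.
The 6 still-open variables draw from only 6 values {1, 2, 3, 4, 5, 7}, so each is used; only Alice can be 3, hence Alice = 3.
Liam and Jack share exactly the 2 values {2, 4}; by pigeonhole those values go to them, so strike 2, 4 from Omar, Hank.
So 1 goes to Hank.

Hank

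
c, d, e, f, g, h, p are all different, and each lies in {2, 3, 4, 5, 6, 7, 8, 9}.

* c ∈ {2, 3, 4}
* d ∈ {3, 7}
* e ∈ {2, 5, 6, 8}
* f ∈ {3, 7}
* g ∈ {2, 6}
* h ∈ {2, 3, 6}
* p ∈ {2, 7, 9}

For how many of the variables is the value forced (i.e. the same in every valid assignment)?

The 2 variables d and f are confined to {3, 7}, which locks those values in; drop them from c, h, p.
g and h between them cover only {2, 6} — a naked pair. Remove those values from c, e, p.
That leaves c = 4.
p must be 9 (only option left).
Determined: c=4, p=9. The other variables each still have more than one consistent value. That makes 2.

2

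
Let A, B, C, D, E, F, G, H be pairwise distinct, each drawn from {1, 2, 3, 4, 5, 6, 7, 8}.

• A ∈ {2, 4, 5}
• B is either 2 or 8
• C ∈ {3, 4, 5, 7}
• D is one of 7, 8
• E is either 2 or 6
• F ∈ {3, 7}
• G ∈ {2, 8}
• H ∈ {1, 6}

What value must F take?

The 8 variables together cover exactly {1, 2, 3, 4, 5, 6, 7, 8} — 8 values for 8 variables — and 1 appears only in H's list, so H = 1.
Among the 7 still-open variables, 6 fits only E (and all 7 values in {2, 3, 4, 5, 6, 7, 8} must be used), so E = 6.
B and G share exactly the 2 values {2, 8}; by pigeonhole those values go to them, so strike 2, 8 from A, D.
D has just one choice, so D = 7. Remove 7 from C, F.
So F = 3.

3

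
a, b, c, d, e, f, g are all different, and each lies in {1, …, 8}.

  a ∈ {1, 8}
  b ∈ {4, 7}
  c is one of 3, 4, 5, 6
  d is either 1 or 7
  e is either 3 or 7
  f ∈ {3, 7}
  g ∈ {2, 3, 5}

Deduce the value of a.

8

e and f share exactly the 2 values {3, 7}; by pigeonhole those values go to them, so strike 3, 7 from b, c, d, g.
b has just one choice, so b = 4. Eliminate 4 elsewhere: c.
That leaves d = 1. Strike 1 from a.
So a = 8.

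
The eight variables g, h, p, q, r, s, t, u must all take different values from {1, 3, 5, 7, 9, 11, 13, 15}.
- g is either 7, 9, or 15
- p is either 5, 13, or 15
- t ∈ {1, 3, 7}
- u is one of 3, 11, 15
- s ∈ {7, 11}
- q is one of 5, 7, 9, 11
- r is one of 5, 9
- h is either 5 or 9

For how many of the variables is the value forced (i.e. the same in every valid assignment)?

4

The 8 variables together cover exactly {1, 3, 5, 7, 9, 11, 13, 15} — 8 values for 8 variables — and 1 appears only in t's list, so t = 1.
The 7 still-open variables together cover exactly {3, 5, 7, 9, 11, 13, 15} — 7 values for 7 variables — and 3 appears only in u's list, so u = 3.
The 6 still-open variables draw from only 6 values {5, 7, 9, 11, 13, 15}, so each is used; only p can be 13, hence p = 13.
The 5 still-open variables together cover exactly {5, 7, 9, 11, 15} — 5 values for 5 variables — and 15 appears only in g's list, so g = 15.
h and r between them cover only {5, 9} — a naked pair. Remove those values from q.
Determined: g=15, p=13, t=1, u=3. The other variables each still have more than one consistent value. That makes 4.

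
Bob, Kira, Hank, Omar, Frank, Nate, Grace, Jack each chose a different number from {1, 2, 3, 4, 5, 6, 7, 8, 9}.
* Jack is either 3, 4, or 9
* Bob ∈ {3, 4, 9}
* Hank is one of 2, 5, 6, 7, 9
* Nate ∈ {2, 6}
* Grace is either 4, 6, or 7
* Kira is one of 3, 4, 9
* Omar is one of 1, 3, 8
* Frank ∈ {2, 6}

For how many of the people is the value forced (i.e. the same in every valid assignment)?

The 2 variables Frank and Nate are confined to {2, 6}, which locks those values in; drop them from Hank, Grace.
The 3 variables Bob, Kira, Jack are confined to {3, 4, 9}, which locks those values in; drop them from Hank, Omar, Grace.
That leaves Grace = 7. Strike 7 from Hank.
Hank has just one choice, so Hank = 5.
Determined: Hank=5, Grace=7. The other people each still have more than one consistent value. That makes 2.

2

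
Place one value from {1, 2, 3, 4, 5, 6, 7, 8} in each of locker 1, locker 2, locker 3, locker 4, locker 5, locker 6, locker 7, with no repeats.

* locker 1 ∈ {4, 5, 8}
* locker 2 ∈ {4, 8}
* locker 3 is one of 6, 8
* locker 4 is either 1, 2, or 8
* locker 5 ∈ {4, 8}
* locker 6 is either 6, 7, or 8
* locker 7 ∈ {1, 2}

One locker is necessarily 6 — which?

locker 3

Among the 7 variables, 5 fits only locker 1 (and all 7 values in {1, 2, 4, 5, 6, 7, 8} must be used), so locker 1 = 5.
Among the 6 still-open variables, 7 fits only locker 6 (and all 6 values in {1, 2, 4, 6, 7, 8} must be used), so locker 6 = 7.
Among the 5 still-open variables, 6 fits only locker 3 (and all 5 values in {1, 2, 4, 6, 8} must be used), so locker 3 = 6.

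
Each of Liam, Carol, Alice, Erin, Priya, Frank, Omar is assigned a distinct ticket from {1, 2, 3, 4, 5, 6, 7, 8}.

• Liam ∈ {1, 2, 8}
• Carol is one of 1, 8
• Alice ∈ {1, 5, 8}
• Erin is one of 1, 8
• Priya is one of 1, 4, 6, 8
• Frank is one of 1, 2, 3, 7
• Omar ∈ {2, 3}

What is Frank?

The 2 variables Carol and Erin are confined to {1, 8}, which locks those values in; drop them from Liam, Alice, Priya, Frank.
Liam has just one choice, so Liam = 2. Eliminate 2 elsewhere: Frank, Omar.
Alice has just one choice, so Alice = 5.
Omar must be 3 (only option left). So Frank can't be 3.
So Frank = 7.

7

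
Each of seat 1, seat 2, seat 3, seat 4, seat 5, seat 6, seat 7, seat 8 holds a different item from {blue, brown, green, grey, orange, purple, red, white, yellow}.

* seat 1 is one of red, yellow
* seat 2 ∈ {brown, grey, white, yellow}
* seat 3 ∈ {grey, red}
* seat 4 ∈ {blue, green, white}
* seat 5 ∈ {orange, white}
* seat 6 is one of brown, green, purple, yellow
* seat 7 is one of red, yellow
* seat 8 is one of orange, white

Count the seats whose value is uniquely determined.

2

seat 1 and seat 7 share exactly the 2 values {red, yellow}; by pigeonhole those values go to them, so strike red, yellow from seat 2, seat 3, seat 6.
seat 3 must be grey (only option left). So seat 2 can't be grey.
seat 5 and seat 8 between them cover only {orange, white} — a naked pair. Remove those values from seat 2, seat 4.
seat 2 has just one choice, so seat 2 = brown. Strike brown from seat 6.
Determined: seat 2=brown, seat 3=grey. The other seats each still have more than one consistent value. That makes 2.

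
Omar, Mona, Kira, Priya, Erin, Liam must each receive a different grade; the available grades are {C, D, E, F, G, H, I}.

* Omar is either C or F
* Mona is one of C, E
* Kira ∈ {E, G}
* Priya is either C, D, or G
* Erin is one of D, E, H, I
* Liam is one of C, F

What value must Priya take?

Omar and Liam share exactly the 2 values {C, F}; by pigeonhole those values go to them, so strike C, F from Mona, Priya.
Mona must be E (only option left). Remove E from Kira, Erin.
That leaves Kira = G. So Priya can't be G.
So Priya = D.

D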